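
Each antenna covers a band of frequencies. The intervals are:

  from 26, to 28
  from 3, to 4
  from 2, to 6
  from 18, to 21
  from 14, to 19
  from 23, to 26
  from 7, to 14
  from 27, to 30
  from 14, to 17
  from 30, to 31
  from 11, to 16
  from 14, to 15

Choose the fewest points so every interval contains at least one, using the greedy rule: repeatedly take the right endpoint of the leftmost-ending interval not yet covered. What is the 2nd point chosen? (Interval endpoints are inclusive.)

14

Sort by right endpoint; whenever an interval is uncovered, place a point at its right end.
Sorted: [3,4] [2,6] [7,14] [14,15] [11,16] [14,17] [14,19] [18,21] [23,26] [26,28] [27,30] [30,31]
{[3,4],[2,6]} hit by 4; {[7,14],[14,15],[11,16],[14,17],[14,19]} hit by 14; {[18,21]} hit by 21; {[23,26],[26,28]} hit by 26; {[27,30],[30,31]} hit by 30.
Points: 4, 14, 21, 26, 30 (5 total).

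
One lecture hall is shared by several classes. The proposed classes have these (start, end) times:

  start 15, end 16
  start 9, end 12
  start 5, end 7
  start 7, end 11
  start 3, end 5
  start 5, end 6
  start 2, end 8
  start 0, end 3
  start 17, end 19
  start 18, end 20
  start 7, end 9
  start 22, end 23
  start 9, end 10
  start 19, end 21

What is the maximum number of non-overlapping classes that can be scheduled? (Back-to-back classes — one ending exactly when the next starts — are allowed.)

9

Sorted by end: (0,3)  (3,5)  (5,6)  (5,7)  (2,8)  (7,9)  (9,10)  (7,11)  (9,12)  (15,16)  (17,19)  (18,20)  (19,21)  (22,23)
take (0,3); take (3,5); take (5,6); skip (5,7); take (7,9); take (9,10); skip (9,12); take (15,16); take (17,19); take (19,21); take (22,23).
Selected 9 classes.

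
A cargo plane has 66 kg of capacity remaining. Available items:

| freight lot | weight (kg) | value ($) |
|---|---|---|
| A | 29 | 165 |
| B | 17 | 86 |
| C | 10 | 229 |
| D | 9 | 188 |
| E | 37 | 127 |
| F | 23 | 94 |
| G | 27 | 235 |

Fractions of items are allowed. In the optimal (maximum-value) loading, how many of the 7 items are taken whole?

Order: C (229/10=22.90) > D (188/9=20.89) > G (235/27=8.70) > A (165/29=5.69) > B (86/17=5.06) > F (94/23=4.09) > E (127/37=3.43)
Fill: take C (10 @ 229) → take D (9 @ 188) → take G (27 @ 235) → take 20/29 of A → 113.79; 66/66 used.
3 item(s) taken whole; one partial (take 20/29 of A).

3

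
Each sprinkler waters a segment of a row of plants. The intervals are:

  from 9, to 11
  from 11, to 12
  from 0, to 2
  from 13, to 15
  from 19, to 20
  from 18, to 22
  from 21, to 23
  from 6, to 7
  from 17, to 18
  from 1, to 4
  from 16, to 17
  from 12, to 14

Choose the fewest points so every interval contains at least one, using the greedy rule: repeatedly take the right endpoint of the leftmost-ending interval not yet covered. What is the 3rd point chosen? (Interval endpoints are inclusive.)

11

Sort by right endpoint; whenever an interval is uncovered, place a point at its right end.
By right end: [0,2]  [1,4]  [6,7]  [9,11]  [11,12]  [12,14]  [13,15]  [16,17]  [17,18]  [19,20]  [18,22]  [21,23]
[0,2] uncovered → point at 2; [6,7] uncovered → point at 7; [9,11] uncovered → point at 11; [12,14] uncovered → point at 14; [16,17] uncovered → point at 17; [19,20] uncovered → point at 20; [21,23] uncovered → point at 23.
Points: 2, 7, 11, 14, 17, 20, 23 (7 total).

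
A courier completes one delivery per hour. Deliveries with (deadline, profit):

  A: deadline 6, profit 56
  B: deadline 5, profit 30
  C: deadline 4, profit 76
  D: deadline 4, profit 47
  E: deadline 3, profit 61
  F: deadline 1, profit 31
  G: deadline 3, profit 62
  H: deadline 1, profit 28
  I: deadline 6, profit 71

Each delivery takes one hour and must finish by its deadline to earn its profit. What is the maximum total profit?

Sort by profit descending; place each in the latest free slot ≤ its deadline.
By profit: C(d4,76), I(d6,71), G(d3,62), E(d3,61), A(d6,56), D(d4,47), F(d1,31), B(d5,30), H(d1,28)
C→slot 4; I→slot 6; G→slot 3; E→slot 2; A→slot 5; D→slot 1; F skipped; B skipped; H skipped.
Profit = 47 + 61 + 62 + 76 + 56 + 71 = 373

373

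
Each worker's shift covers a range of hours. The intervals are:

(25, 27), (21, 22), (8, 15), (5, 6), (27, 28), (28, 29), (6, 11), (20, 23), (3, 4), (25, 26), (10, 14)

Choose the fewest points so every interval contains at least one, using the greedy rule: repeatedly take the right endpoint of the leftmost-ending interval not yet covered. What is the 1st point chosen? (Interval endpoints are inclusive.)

4

Process intervals by earliest right end; each time one isn't hit yet, stab at its right endpoint.
By right end: [3,4]  [5,6]  [6,11]  [10,14]  [8,15]  [21,22]  [20,23]  [25,26]  [25,27]  [27,28]  [28,29]
[3,4] uncovered → point at 4; [5,6] uncovered → point at 6; [10,14] uncovered → point at 14; [21,22] uncovered → point at 22; [25,26] uncovered → point at 26; [27,28] uncovered → point at 28.
Points: 4, 6, 14, 22, 26, 28 (6 total).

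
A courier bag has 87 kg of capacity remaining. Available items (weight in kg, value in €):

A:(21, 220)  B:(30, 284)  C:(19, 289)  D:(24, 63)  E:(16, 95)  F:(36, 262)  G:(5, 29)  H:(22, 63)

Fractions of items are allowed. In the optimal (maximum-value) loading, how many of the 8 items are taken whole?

Ratios (sorted): C 15.21, A 10.48, B 9.47, F 7.28, E 5.94, G 5.80, H 2.86, D 2.62
take C (19 @ 289); take A (21 @ 220); take B (30 @ 284); take 17/36 of F → 123.72. Capacity used 87/87.
3 item(s) taken whole; one partial (take 17/36 of F).

3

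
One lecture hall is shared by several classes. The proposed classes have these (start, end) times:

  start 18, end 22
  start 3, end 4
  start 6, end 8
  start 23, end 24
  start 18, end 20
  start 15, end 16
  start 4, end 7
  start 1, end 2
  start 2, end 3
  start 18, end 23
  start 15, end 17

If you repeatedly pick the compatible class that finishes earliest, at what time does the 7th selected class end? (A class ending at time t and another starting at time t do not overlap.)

24

Greedy by earliest finish: after sorting by end time, pick each interval compatible with the last pick.
Sorted by end: (1,2)  (2,3)  (3,4)  (4,7)  (6,8)  (15,16)  (15,17)  (18,20)  (18,22)  (18,23)  (23,24)
take (1,2); take (2,3); take (3,4); take (4,7); take (15,16); take (18,20); skip (18,22); take (23,24).
Selected: (1,2) (2,3) (3,4) (4,7) (15,16) (18,20) (23,24)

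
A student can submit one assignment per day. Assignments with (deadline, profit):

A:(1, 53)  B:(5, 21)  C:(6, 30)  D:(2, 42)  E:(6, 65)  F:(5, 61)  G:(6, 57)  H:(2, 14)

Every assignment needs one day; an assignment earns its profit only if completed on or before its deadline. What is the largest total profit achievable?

308

Take jobs in profit order; each goes to the latest open slot no later than its deadline.
By profit: E(d6,65), F(d5,61), G(d6,57), A(d1,53), D(d2,42), C(d6,30), B(d5,21), H(d2,14)
E→slot 6; F→slot 5; G→slot 4; A→slot 1; D→slot 2; C→slot 3; B skipped; H skipped.
Profit = 53 + 42 + 30 + 57 + 61 + 65 = 308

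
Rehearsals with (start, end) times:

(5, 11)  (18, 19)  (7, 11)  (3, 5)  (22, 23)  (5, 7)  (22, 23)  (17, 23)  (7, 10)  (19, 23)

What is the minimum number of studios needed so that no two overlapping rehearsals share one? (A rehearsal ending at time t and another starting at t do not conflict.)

starts: [3, 5, 5, 7, 7, 17, 18, 19, 22, 22]
ends:   [5, 7, 10, 11, 11, 19, 23, 23, 23, 23]
s3→1 e5→0 s5→1 s5→2 e7→1 s7→2 s7→3 e10→2 e11→1 e11→0 s17→1 s18→2 e19→1 s19→2 s22→3 s22→4  — peak 4.

4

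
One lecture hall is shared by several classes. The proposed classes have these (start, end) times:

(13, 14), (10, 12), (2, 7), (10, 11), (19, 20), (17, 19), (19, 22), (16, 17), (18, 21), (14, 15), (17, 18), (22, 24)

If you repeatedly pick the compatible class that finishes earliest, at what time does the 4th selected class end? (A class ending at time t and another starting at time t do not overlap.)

15

Greedy by earliest finish: after sorting by end time, pick each interval compatible with the last pick.
By end time: (2,7), (10,11), (10,12), (13,14), (14,15), (16,17), (17,18), (17,19), (19,20), (18,21), (19,22), (22,24).
Pick (2,7); next start ≥ 7 → (10,11); next start ≥ 11 → (13,14); next start ≥ 14 → (14,15); next start ≥ 15 → (16,17); next start ≥ 17 → (17,18); next start ≥ 18 → (19,20); next start ≥ 20 → (22,24).
Selected: (2,7) (10,11) (13,14) (14,15) (16,17) (17,18) (19,20) (22,24)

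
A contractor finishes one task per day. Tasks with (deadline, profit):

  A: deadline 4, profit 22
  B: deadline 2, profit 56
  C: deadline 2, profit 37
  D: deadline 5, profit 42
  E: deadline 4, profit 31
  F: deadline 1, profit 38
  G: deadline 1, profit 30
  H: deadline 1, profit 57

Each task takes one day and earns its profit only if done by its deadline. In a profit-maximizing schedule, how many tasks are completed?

Sort by profit descending; place each in the latest free slot ≤ its deadline.
Profit order: H=57 B=56 D=42 F=38 C=37 E=31 G=30 A=22
Assign: H→slot 1, B→slot 2, D→slot 5, F skipped, C skipped, E→slot 4, G skipped, A→slot 3.
Slots: [1:H] [2:B] [3:A] [4:E] [5:D]
5 of 8 scheduled.

5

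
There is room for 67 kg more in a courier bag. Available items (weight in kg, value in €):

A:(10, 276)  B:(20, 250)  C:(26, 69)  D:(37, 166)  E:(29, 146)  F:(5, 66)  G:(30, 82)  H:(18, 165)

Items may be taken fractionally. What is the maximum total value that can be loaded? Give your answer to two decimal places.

Ratios (sorted): A 27.60, F 13.20, B 12.50, H 9.17, E 5.03, D 4.49, G 2.73, C 2.65
take A (10 @ 276); take F (5 @ 66); take B (20 @ 250); take H (18 @ 165); take 14/29 of E → 70.48. Capacity used 67/67.
Total value = 827.48

827.48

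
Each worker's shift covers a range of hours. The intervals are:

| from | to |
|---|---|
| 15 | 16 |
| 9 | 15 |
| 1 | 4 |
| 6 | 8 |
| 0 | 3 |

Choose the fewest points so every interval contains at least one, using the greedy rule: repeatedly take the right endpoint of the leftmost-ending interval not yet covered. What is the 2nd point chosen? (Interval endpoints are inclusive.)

8

Process intervals by earliest right end; each time one isn't hit yet, stab at its right endpoint.
Sorted: [0,3] [1,4] [6,8] [9,15] [15,16]
{[0,3],[1,4]} hit by 3; {[6,8]} hit by 8; {[9,15],[15,16]} hit by 15.
Points: 3, 8, 15 (3 total).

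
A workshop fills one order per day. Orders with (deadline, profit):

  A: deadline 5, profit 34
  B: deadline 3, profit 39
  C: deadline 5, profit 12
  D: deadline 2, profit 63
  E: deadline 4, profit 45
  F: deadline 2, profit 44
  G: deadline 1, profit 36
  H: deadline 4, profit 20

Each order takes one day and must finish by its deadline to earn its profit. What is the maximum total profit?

225

Profit order: D=63 E=45 F=44 B=39 G=36 A=34 H=20 C=12
Assign: D→slot 2, E→slot 4, F→slot 1, B→slot 3, G skipped, A→slot 5, H skipped, C skipped.
Slots: [1:F] [2:D] [3:B] [4:E] [5:A]
Profit = 44 + 63 + 39 + 45 + 34 = 225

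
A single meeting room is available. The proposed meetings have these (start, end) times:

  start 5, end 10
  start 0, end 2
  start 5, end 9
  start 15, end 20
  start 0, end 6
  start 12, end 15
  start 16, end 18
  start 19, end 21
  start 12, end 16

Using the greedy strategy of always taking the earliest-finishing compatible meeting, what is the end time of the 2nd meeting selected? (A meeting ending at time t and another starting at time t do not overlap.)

9

By end time: (0,2), (0,6), (5,9), (5,10), (12,15), (12,16), (16,18), (15,20), (19,21).
Pick (0,2); next start ≥ 2 → (5,9); next start ≥ 9 → (12,15); next start ≥ 15 → (16,18); next start ≥ 18 → (19,21).
Selected: (0,2) (5,9) (12,15) (16,18) (19,21)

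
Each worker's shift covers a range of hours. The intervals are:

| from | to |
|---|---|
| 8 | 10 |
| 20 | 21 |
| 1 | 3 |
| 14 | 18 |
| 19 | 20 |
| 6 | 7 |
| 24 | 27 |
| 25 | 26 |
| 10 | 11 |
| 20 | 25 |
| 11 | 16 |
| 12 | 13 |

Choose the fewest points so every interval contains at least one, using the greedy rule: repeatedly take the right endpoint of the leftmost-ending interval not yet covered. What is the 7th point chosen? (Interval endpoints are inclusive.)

Sorted: [1,3] [6,7] [8,10] [10,11] [12,13] [11,16] [14,18] [19,20] [20,21] [20,25] [25,26] [24,27]
{[1,3]} hit by 3; {[6,7]} hit by 7; {[8,10],[10,11]} hit by 10; {[12,13],[11,16]} hit by 13; {[14,18]} hit by 18; {[19,20],[20,21],[20,25]} hit by 20; {[25,26],[24,27]} hit by 26.
Points: 3, 7, 10, 13, 18, 20, 26 (7 total).

26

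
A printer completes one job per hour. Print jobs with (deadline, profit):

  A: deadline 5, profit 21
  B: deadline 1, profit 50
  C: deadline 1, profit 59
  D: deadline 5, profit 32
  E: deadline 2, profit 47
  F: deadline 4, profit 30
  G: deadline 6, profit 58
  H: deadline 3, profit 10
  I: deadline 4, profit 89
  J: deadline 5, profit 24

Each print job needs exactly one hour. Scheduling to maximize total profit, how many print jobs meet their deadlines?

6

Sort by profit descending; place each in the latest free slot ≤ its deadline.
By profit: I(d4,89), C(d1,59), G(d6,58), B(d1,50), E(d2,47), D(d5,32), F(d4,30), J(d5,24), A(d5,21), H(d3,10)
I→slot 4; C→slot 1; G→slot 6; B skipped; E→slot 2; D→slot 5; F→slot 3; J skipped; A skipped; H skipped.
6 of 10 scheduled.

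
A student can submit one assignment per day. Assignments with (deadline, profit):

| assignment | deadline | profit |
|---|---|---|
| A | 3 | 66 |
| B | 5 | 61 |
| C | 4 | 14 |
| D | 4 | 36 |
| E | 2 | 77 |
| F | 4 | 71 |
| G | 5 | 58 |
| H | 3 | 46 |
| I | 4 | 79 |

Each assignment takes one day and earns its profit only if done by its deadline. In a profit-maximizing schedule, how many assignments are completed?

5

Profit order: I=79 E=77 F=71 A=66 B=61 G=58 H=46 D=36 C=14
Assign: I→slot 4, E→slot 2, F→slot 3, A→slot 1, B→slot 5, G skipped, H skipped, D skipped, C skipped.
Slots: [1:A] [2:E] [3:F] [4:I] [5:B]
5 of 9 scheduled.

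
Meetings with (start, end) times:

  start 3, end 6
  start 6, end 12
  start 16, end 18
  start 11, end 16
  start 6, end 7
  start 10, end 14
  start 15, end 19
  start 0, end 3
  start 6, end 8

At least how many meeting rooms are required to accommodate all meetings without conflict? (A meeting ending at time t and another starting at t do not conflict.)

3

Events (time:±→running): 0:+→1 3:-→0 3:+→1 6:-→0 6:+→1 6:+→2 6:+→3 … peak 3.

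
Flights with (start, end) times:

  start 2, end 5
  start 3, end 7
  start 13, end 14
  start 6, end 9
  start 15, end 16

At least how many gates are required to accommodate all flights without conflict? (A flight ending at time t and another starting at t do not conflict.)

Events (time:±→running): 2:+→1 3:+→2 … peak 2.

2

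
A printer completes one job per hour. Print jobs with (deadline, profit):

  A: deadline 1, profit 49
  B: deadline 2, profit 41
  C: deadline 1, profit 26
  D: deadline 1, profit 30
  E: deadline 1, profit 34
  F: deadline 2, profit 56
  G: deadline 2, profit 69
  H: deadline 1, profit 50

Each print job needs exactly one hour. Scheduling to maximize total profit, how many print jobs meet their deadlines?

2

Profit order: G=69 F=56 H=50 A=49 B=41 E=34 D=30 C=26
Assign: G→slot 2, F→slot 1, H skipped, A skipped, B skipped, E skipped, D skipped, C skipped.
Slots: [1:F] [2:G]
2 of 8 scheduled.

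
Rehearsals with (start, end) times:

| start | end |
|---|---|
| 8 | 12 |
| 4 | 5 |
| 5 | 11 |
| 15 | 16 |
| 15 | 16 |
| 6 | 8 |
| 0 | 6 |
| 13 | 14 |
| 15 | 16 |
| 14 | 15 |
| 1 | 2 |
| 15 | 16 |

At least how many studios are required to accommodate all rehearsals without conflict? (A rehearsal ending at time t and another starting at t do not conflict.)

Count concurrent intervals with a sweep; the peak is the room count.
starts: [0, 1, 4, 5, 6, 8, 13, 14, 15, 15, 15, 15]
ends:   [2, 5, 6, 8, 11, 12, 14, 15, 16, 16, 16, 16]
s0→1 s1→2 e2→1 s4→2 e5→1 s5→2 e6→1 s6→2 e8→1 s8→2 e11→1 e12→0 s13→1 e14→0 s14→1 e15→0 s15→1 s15→2 s15→3 s15→4  — peak 4.

4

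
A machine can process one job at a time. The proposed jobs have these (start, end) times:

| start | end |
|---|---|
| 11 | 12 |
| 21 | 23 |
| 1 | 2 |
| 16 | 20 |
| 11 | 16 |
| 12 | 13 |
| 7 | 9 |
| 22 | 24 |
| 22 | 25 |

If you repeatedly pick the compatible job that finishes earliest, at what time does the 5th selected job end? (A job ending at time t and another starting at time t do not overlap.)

20

By end time: (1,2), (7,9), (11,12), (12,13), (11,16), (16,20), (21,23), (22,24), (22,25).
Pick (1,2); next start ≥ 2 → (7,9); next start ≥ 9 → (11,12); next start ≥ 12 → (12,13); next start ≥ 13 → (16,20); next start ≥ 20 → (21,23).
Selected: (1,2) (7,9) (11,12) (12,13) (16,20) (21,23)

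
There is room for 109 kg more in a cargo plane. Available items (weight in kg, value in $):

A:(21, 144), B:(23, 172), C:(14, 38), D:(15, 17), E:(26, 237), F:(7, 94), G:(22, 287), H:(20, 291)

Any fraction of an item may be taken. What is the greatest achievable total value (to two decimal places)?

Sort by value per unit weight and fill in that order.
Ratios (sorted): H 14.55, F 13.43, G 13.05, E 9.12, B 7.48, A 6.86, C 2.71, D 1.13
take H (20 @ 291); take F (7 @ 94); take G (22 @ 287); take E (26 @ 237); take B (23 @ 172); take 11/21 of A → 75.43. Capacity used 109/109.
Total value = 1156.43

1156.43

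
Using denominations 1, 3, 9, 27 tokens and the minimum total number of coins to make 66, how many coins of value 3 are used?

1

66 − 2×27→12 − 1×9→3 − 1×3→0
Count of 3: 1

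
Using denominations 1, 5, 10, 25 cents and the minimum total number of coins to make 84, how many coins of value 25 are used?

Greedy: take as many of the largest coin as possible, then repeat with the remainder.
84 = 3×25 + 1×5 + 4×1
Count of 25: 3

3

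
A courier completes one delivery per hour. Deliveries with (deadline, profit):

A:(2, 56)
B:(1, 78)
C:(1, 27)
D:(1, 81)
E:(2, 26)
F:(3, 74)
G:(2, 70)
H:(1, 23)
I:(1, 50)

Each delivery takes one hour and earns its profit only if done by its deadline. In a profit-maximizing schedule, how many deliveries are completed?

3

By profit: D(d1,81), B(d1,78), F(d3,74), G(d2,70), A(d2,56), I(d1,50), C(d1,27), E(d2,26), H(d1,23)
D→slot 1; B skipped; F→slot 3; G→slot 2; A skipped; I skipped; C skipped; E skipped; H skipped.
3 of 9 scheduled.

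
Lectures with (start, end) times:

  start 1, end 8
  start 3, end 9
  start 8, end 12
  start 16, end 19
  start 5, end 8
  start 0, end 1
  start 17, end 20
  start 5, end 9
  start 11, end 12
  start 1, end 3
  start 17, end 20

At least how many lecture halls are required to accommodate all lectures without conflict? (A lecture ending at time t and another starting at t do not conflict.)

4

The answer is the maximum number of intervals overlapping at any instant.
starts: [0, 1, 1, 3, 5, 5, 8, 11, 16, 17, 17]
ends:   [1, 3, 8, 8, 9, 9, 12, 12, 19, 20, 20]
s0→1 e1→0 s1→1 s1→2 e3→1 s3→2 s5→3 s5→4  — peak 4.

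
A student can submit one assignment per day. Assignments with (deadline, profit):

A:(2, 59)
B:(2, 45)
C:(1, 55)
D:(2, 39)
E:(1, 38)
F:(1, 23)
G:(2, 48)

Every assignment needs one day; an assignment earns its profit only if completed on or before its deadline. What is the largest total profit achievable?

Take jobs in profit order; each goes to the latest open slot no later than its deadline.
Profit order: A=59 C=55 G=48 B=45 D=39 E=38 F=23
Assign: A→slot 2, C→slot 1, G skipped, B skipped, D skipped, E skipped, F skipped.
Slots: [1:C] [2:A]
Profit = 55 + 59 = 114

114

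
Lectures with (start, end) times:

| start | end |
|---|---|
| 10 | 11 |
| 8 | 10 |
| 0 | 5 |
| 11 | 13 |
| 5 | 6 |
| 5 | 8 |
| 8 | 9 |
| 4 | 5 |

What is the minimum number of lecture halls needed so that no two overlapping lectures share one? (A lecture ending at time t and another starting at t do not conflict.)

2

Count concurrent intervals with a sweep; the peak is the room count.
Events (time:±→running): 0:+→1 4:+→2 … peak 2.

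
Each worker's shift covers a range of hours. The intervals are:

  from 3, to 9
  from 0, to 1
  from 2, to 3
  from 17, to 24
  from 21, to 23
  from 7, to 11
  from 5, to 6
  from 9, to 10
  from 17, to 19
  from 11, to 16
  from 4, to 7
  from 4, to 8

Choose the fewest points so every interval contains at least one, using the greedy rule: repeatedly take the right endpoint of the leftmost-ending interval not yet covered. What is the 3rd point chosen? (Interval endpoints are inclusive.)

6

Sort by right endpoint; whenever an interval is uncovered, place a point at its right end.
By right end: [0,1]  [2,3]  [5,6]  [4,7]  [4,8]  [3,9]  [9,10]  [7,11]  [11,16]  [17,19]  [21,23]  [17,24]
[0,1] uncovered → point at 1; [2,3] uncovered → point at 3; [5,6] uncovered → point at 6; [9,10] uncovered → point at 10; [11,16] uncovered → point at 16; [17,19] uncovered → point at 19; [21,23] uncovered → point at 23.
Points: 1, 3, 6, 10, 16, 19, 23 (7 total).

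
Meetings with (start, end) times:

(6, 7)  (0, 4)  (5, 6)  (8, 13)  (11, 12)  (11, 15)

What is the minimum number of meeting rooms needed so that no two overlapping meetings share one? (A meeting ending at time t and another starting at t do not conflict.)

3

The answer is the maximum number of intervals overlapping at any instant.
Events (time:±→running): 0:+→1 4:-→0 5:+→1 6:-→0 6:+→1 7:-→0 8:+→1 11:+→2 11:+→3 … peak 3.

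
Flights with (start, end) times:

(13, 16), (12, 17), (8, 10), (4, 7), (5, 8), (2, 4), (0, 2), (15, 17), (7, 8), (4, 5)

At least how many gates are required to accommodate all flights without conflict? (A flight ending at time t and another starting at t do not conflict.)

3

Count concurrent intervals with a sweep; the peak is the room count.
Events (time:±→running): 0:+→1 2:-→0 2:+→1 4:-→0 4:+→1 4:+→2 5:-→1 5:+→2 7:-→1 7:+→2 8:-→1 8:-→0 8:+→1 10:-→0 12:+→1 13:+→2 15:+→3 … peak 3.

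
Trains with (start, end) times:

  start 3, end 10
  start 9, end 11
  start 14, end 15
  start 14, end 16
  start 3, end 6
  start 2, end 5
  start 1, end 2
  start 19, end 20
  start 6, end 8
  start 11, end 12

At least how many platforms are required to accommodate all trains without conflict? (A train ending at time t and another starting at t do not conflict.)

3

Count concurrent intervals with a sweep; the peak is the room count.
Events (time:±→running): 1:+→1 2:-→0 2:+→1 3:+→2 3:+→3 … peak 3.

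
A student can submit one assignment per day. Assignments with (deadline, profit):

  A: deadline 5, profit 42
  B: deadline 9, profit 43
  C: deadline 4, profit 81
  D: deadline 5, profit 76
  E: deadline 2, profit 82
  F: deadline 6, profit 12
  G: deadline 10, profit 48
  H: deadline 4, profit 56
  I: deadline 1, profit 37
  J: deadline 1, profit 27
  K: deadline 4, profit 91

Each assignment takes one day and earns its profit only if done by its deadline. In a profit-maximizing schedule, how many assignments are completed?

8

Take jobs in profit order; each goes to the latest open slot no later than its deadline.
Profit order: K=91 E=82 C=81 D=76 H=56 G=48 B=43 A=42 I=37 J=27 F=12
Assign: K→slot 4, E→slot 2, C→slot 3, D→slot 5, H→slot 1, G→slot 10, B→slot 9, A skipped, I skipped, J skipped, F→slot 6.
Slots: [1:H] [2:E] [3:C] [4:K] [5:D] [6:F] [9:B] [10:G]
8 of 11 scheduled.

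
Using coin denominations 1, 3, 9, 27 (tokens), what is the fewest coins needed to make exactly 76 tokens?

6

76 − 2×27→22 − 2×9→4 − 1×3→1 − 1×1→0
Total coins = 2 + 2 + 1 + 1 = 6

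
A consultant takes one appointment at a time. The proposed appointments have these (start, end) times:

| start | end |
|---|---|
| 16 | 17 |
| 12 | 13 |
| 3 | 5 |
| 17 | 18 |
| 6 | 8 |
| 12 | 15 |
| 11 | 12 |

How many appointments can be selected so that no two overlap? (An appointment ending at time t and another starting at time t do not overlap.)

Order by finish time; keep every interval that doesn't clash with the previous kept one.
By end time: (3,5), (6,8), (11,12), (12,13), (12,15), (16,17), (17,18).
Pick (3,5); next start ≥ 5 → (6,8); next start ≥ 8 → (11,12); next start ≥ 12 → (12,13); next start ≥ 13 → (16,17); next start ≥ 17 → (17,18).
Selected 6 appointments.

6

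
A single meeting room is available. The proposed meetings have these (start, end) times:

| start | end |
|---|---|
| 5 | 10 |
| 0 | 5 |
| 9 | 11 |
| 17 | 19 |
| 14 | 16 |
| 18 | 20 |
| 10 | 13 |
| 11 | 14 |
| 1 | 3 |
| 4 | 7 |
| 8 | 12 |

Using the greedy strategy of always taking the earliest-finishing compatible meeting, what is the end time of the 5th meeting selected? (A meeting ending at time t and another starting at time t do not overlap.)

Greedy by earliest finish: after sorting by end time, pick each interval compatible with the last pick.
Sorted by end: (1,3)  (0,5)  (4,7)  (5,10)  (9,11)  (8,12)  (10,13)  (11,14)  (14,16)  (17,19)  (18,20)
take (1,3); take (4,7); skip (5,10); take (9,11); skip (8,12); skip (10,13); take (11,14); take (14,16); take (17,19); skip (18,20).
Selected: (1,3) (4,7) (9,11) (11,14) (14,16) (17,19)

16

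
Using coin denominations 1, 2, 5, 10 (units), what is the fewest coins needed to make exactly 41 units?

5

41 = 4×10 + 1×1
Total coins = 4 + 1 = 5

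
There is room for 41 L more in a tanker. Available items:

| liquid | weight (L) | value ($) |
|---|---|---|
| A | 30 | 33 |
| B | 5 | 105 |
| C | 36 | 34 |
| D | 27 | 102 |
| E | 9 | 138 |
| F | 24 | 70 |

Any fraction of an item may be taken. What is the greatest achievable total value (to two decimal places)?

Sort by value per unit weight and fill in that order.
Order: B (105/5=21.00) > E (138/9=15.33) > D (102/27=3.78) > F (70/24=2.92) > A (33/30=1.10) > C (34/36=0.94)
Fill: take B (5 @ 105) → take E (9 @ 138) → take D (27 @ 102); 41/41 used.
Total value = 345.00

345.00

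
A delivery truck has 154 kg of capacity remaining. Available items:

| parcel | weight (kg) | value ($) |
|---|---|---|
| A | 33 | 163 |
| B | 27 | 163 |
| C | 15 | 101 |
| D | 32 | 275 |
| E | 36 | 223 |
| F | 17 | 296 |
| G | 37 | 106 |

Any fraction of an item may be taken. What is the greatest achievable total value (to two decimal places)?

1191.36

Greedy by value/weight ratio, highest first.
Ratios (sorted): F 17.41, D 8.59, C 6.73, E 6.19, B 6.04, A 4.94, G 2.86
take F (17 @ 296); take D (32 @ 275); take C (15 @ 101); take E (36 @ 223); take B (27 @ 163); take 27/33 of A → 133.36. Capacity used 154/154.
Total value = 1191.36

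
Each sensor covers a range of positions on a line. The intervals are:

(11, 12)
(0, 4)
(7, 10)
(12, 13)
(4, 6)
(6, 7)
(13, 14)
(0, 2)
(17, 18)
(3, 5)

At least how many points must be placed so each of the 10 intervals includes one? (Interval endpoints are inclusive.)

6

Sorted: [0,2] [0,4] [3,5] [4,6] [6,7] [7,10] [11,12] [12,13] [13,14] [17,18]
{[0,2],[0,4]} hit by 2; {[3,5],[4,6]} hit by 5; {[6,7],[7,10]} hit by 7; {[11,12],[12,13]} hit by 12; {[13,14]} hit by 14; {[17,18]} hit by 18.
Points: 2, 5, 7, 12, 14, 18 (6 total).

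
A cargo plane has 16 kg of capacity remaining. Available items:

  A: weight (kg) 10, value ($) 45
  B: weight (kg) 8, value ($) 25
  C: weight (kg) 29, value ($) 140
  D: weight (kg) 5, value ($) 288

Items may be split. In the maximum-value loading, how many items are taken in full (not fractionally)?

1

Order: D (288/5=57.60) > C (140/29=4.83) > A (45/10=4.50) > B (25/8=3.12)
Fill: take D (5 @ 288) → take 11/29 of C → 53.10; 16/16 used.
1 item(s) taken whole; one partial (take 11/29 of C).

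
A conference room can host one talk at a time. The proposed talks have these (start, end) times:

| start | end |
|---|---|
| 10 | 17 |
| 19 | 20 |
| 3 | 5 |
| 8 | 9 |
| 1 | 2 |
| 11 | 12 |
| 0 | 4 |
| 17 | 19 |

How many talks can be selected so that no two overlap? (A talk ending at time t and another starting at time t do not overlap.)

Order by finish time; keep every interval that doesn't clash with the previous kept one.
Sorted by end: (1,2)  (0,4)  (3,5)  (8,9)  (11,12)  (10,17)  (17,19)  (19,20)
take (1,2); skip (0,4); take (3,5); take (8,9); take (11,12); take (17,19); take (19,20).
Selected 6 talks.

6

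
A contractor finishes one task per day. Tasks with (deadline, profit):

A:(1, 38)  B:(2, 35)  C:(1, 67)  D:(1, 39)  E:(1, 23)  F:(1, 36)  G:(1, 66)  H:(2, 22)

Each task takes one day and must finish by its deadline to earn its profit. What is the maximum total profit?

Take jobs in profit order; each goes to the latest open slot no later than its deadline.
Profit order: C=67 G=66 D=39 A=38 F=36 B=35 E=23 H=22
Assign: C→slot 1, G skipped, D skipped, A skipped, F skipped, B→slot 2, E skipped, H skipped.
Slots: [1:C] [2:B]
Profit = 67 + 35 = 102

102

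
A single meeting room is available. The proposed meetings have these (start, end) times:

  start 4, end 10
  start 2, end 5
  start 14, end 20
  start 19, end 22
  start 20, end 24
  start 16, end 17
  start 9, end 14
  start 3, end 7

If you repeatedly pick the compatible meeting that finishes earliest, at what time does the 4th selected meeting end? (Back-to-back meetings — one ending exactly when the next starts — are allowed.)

22

Greedy by earliest finish: after sorting by end time, pick each interval compatible with the last pick.
Sorted by end: (2,5)  (3,7)  (4,10)  (9,14)  (16,17)  (14,20)  (19,22)  (20,24)
take (2,5); take (9,14); take (16,17); skip (14,20); take (19,22).
Selected: (2,5) (9,14) (16,17) (19,22)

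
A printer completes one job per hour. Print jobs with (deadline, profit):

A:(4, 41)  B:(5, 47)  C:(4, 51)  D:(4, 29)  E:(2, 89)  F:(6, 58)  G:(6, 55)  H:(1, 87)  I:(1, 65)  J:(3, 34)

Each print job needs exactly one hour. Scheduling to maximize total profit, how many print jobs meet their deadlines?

6

Sort by profit descending; place each in the latest free slot ≤ its deadline.
By profit: E(d2,89), H(d1,87), I(d1,65), F(d6,58), G(d6,55), C(d4,51), B(d5,47), A(d4,41), J(d3,34), D(d4,29)
E→slot 2; H→slot 1; I skipped; F→slot 6; G→slot 5; C→slot 4; B→slot 3; A skipped; J skipped; D skipped.
6 of 10 scheduled.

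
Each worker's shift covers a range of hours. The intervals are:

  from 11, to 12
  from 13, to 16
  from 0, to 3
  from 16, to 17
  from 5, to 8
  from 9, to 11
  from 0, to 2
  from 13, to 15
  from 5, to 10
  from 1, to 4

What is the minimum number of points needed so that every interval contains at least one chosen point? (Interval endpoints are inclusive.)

5

Sort by right endpoint; whenever an interval is uncovered, place a point at its right end.
By right end: [0,2]  [0,3]  [1,4]  [5,8]  [5,10]  [9,11]  [11,12]  [13,15]  [13,16]  [16,17]
[0,2] uncovered → point at 2; [5,8] uncovered → point at 8; [9,11] uncovered → point at 11; [13,15] uncovered → point at 15; [16,17] uncovered → point at 17.
Points: 2, 8, 11, 15, 17 (5 total).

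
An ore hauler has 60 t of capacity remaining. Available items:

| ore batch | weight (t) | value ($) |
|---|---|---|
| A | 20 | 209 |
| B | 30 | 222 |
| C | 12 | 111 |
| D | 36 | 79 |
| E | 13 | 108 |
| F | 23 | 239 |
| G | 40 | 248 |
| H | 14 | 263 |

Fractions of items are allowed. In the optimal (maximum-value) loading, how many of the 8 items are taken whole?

Order: H (263/14=18.79) > A (209/20=10.45) > F (239/23=10.39) > C (111/12=9.25) > E (108/13=8.31) > B (222/30=7.40) > G (248/40=6.20) > D (79/36=2.19)
Fill: take H (14 @ 263) → take A (20 @ 209) → take F (23 @ 239) → take 3/12 of C → 27.75; 60/60 used.
3 item(s) taken whole; one partial (take 3/12 of C).

3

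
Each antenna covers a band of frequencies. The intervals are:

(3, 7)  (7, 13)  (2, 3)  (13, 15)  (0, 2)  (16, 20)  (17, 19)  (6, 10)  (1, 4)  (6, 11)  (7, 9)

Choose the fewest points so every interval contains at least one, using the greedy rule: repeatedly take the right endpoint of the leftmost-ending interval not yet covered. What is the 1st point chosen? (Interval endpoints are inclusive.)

Sort by right endpoint; whenever an interval is uncovered, place a point at its right end.
By right end: [0,2]  [2,3]  [1,4]  [3,7]  [7,9]  [6,10]  [6,11]  [7,13]  [13,15]  [17,19]  [16,20]
[0,2] uncovered → point at 2; [3,7] uncovered → point at 7; [13,15] uncovered → point at 15; [17,19] uncovered → point at 19.
Points: 2, 7, 15, 19 (4 total).

2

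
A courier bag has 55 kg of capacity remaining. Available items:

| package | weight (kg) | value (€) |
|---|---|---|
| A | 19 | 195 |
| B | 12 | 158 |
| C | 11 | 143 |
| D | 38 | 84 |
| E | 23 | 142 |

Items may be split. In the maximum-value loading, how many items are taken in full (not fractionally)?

3

Ratios (sorted): B 13.17, C 13.00, A 10.26, E 6.17, D 2.21
take B (12 @ 158); take C (11 @ 143); take A (19 @ 195); take 13/23 of E → 80.26. Capacity used 55/55.
3 item(s) taken whole; one partial (take 13/23 of E).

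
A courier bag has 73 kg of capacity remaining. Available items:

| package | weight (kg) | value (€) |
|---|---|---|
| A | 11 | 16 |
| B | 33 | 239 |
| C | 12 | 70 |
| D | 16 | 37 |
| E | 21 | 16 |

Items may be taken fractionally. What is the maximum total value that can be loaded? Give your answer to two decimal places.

362.76

Sort by value per unit weight and fill in that order.
Order: B (239/33=7.24) > C (70/12=5.83) > D (37/16=2.31) > A (16/11=1.45) > E (16/21=0.76)
Fill: take B (33 @ 239) → take C (12 @ 70) → take D (16 @ 37) → take A (11 @ 16) → take 1/21 of E → 0.76; 73/73 used.
Total value = 362.76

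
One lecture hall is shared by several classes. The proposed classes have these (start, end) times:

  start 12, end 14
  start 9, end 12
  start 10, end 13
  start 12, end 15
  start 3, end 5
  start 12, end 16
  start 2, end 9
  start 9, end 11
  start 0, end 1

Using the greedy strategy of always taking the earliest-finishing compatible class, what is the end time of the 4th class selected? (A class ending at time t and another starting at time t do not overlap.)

14

Greedy by earliest finish: after sorting by end time, pick each interval compatible with the last pick.
Sorted by end: (0,1)  (3,5)  (2,9)  (9,11)  (9,12)  (10,13)  (12,14)  (12,15)  (12,16)
take (0,1); take (3,5); skip (2,9); take (9,11); take (12,14).
Selected: (0,1) (3,5) (9,11) (12,14)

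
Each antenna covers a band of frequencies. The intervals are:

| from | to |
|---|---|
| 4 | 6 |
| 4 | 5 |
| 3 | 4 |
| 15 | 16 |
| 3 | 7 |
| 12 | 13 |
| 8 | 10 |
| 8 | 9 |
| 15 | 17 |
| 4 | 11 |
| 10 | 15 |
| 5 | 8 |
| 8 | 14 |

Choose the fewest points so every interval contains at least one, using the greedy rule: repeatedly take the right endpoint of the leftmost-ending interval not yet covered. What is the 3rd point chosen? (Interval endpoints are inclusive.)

Process intervals by earliest right end; each time one isn't hit yet, stab at its right endpoint.
Sorted: [3,4] [4,5] [4,6] [3,7] [5,8] [8,9] [8,10] [4,11] [12,13] [8,14] [10,15] [15,16] [15,17]
{[3,4],[4,5],[4,6],[3,7]} hit by 4; {[5,8],[8,9],[8,10],[4,11]} hit by 8; {[12,13],[8,14],[10,15]} hit by 13; {[15,16],[15,17]} hit by 16.
Points: 4, 8, 13, 16 (4 total).

13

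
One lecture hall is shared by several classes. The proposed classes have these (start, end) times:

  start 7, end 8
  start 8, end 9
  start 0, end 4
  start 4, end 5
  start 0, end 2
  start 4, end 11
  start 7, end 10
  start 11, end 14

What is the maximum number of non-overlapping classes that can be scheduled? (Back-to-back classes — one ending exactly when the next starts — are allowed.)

Order by finish time; keep every interval that doesn't clash with the previous kept one.
Sorted by end: (0,2)  (0,4)  (4,5)  (7,8)  (8,9)  (7,10)  (4,11)  (11,14)
take (0,2); skip (0,4); take (4,5); take (7,8); take (8,9); skip (4,11); take (11,14).
Selected 5 classes.

5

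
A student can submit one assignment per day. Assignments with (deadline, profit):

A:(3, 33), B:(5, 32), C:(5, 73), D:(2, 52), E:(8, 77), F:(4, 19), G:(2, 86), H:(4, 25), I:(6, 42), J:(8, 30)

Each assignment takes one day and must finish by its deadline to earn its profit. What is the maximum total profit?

425

Sort by profit descending; place each in the latest free slot ≤ its deadline.
By profit: G(d2,86), E(d8,77), C(d5,73), D(d2,52), I(d6,42), A(d3,33), B(d5,32), J(d8,30), H(d4,25), F(d4,19)
G→slot 2; E→slot 8; C→slot 5; D→slot 1; I→slot 6; A→slot 3; B→slot 4; J→slot 7; H skipped; F skipped.
Profit = 52 + 86 + 33 + 32 + 73 + 42 + 30 + 77 = 425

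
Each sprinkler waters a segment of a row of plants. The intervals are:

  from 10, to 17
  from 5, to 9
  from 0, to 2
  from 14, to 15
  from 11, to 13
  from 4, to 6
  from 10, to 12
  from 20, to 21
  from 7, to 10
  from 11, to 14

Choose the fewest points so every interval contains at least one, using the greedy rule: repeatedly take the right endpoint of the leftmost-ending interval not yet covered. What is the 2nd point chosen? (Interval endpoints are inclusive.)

Sort by right endpoint; whenever an interval is uncovered, place a point at its right end.
Sorted: [0,2] [4,6] [5,9] [7,10] [10,12] [11,13] [11,14] [14,15] [10,17] [20,21]
{[0,2]} hit by 2; {[4,6],[5,9]} hit by 6; {[7,10],[10,12]} hit by 10; {[11,13],[11,14]} hit by 13; {[14,15],[10,17]} hit by 15; {[20,21]} hit by 21.
Points: 2, 6, 10, 13, 15, 21 (6 total).

6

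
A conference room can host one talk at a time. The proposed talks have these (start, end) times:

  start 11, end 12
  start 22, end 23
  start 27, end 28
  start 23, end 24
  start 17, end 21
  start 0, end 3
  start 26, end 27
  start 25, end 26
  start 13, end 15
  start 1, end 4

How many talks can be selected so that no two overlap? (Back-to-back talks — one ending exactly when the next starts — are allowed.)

9

Sorted by end: (0,3)  (1,4)  (11,12)  (13,15)  (17,21)  (22,23)  (23,24)  (25,26)  (26,27)  (27,28)
take (0,3); take (11,12); take (13,15); take (17,21); take (22,23); take (23,24); take (25,26); take (26,27); take (27,28).
Selected 9 talks.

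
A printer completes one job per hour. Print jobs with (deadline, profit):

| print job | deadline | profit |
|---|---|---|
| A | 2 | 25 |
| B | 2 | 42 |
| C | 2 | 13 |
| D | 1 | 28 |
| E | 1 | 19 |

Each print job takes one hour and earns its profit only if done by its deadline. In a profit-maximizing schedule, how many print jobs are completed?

Sort by profit descending; place each in the latest free slot ≤ its deadline.
By profit: B(d2,42), D(d1,28), A(d2,25), E(d1,19), C(d2,13)
B→slot 2; D→slot 1; A skipped; E skipped; C skipped.
2 of 5 scheduled.

2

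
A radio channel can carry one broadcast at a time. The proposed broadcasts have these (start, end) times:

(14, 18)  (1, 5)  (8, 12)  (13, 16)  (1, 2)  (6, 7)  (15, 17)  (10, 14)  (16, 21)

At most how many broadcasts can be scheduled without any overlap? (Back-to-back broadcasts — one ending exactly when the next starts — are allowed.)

5

Sorted by end: (1,2)  (1,5)  (6,7)  (8,12)  (10,14)  (13,16)  (15,17)  (14,18)  (16,21)
take (1,2); take (6,7); take (8,12); take (13,16); skip (15,17); take (16,21).
Selected 5 broadcasts.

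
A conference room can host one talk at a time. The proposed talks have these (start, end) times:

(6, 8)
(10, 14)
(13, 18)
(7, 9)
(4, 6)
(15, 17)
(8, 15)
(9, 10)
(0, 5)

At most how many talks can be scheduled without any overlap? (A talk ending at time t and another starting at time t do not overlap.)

By end time: (0,5), (4,6), (6,8), (7,9), (9,10), (10,14), (8,15), (15,17), (13,18).
Pick (0,5); next start ≥ 5 → (6,8); next start ≥ 8 → (9,10); next start ≥ 10 → (10,14); next start ≥ 14 → (15,17).
Selected 5 talks.

5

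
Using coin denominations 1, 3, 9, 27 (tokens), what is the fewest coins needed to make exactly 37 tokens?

Greedy: take as many of the largest coin as possible, then repeat with the remainder.
37 = 1×27 + 1×9 + 1×1
Total coins = 1 + 1 + 1 = 3

3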